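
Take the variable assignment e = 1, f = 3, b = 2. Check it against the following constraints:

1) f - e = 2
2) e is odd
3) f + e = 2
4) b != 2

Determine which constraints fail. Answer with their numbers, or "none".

No — constraints 3 and 4 are not satisfied.

1) f - e = 3 - 1 = 2  holds
2) e = 1 is odd  holds
3) f + e = 3 + 1 = 4, not 2  fails
4) b = 2, but 2 is required to differ  fails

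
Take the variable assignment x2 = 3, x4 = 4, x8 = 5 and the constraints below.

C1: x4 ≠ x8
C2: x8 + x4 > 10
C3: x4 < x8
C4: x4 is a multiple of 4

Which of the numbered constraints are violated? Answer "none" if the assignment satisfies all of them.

C1: x4 = 4, x8 = 5; distinct  ✔
C2: x8 + x4 = 5 + 4 = 9; 9 ≤ 10, bound 10 not met  ✘
C3: x4 = 4, x8 = 5; 4 < 5  ✔
C4: 4 / 4 = 1, so 4 divides 4  ✔

Constraint 2 does not hold.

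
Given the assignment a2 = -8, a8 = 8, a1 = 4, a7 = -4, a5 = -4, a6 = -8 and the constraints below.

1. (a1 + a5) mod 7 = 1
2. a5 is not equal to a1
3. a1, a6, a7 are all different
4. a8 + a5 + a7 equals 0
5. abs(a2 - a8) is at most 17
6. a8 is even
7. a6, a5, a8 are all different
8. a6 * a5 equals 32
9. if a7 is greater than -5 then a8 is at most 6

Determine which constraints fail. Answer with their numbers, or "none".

No — constraints 1 and 9 are not satisfied.

1. a1 + a5 = 0; 0 mod 7 = 0, not 1 — fails.
2. a5 = -4, a1 = 4; distinct — holds.
3. values 4, -8, -4 are pairwise distinct — holds.
4. a8 + a5 + a7 = 8 + (-4) + (-4) = 0 — holds.
5. abs(-8 - 8) = 16; 16 ≤ 17 — holds.
6. a8 = 8 is even — holds.
7. values -8, -4, 8 are pairwise distinct — holds.
8. a6 * a5 = -8 * (-4) = 32 — holds.
9. a7 = -4 > -5, so we need a8 ≤ 6; but a8 = 8 > 6 — fails.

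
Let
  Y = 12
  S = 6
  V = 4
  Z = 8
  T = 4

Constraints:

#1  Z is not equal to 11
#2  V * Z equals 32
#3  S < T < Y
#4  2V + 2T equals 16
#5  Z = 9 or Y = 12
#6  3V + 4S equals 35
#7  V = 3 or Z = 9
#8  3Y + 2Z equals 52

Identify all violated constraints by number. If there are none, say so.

#1 Z = 8, and 8 ≠ 11  yes
#2 V * Z = 4 * 8 = 32  yes
#3 values 6, 4, 12; S = 6 is not < T = 4  no
#4 2V + 2T = 2(4) + 2(4) = 16  yes
#5 Z = 8 ≠ 9, but Y = 12 = 12 (second disjunct)  yes
#6 3V + 4S = 3(4) + 4(6) = 36, not 35  no
#7 V = 4 ≠ 3 and Z = 8 ≠ 9; both disjuncts false  no
#8 3Y + 2Z = 3(12) + 2(8) = 52  yes

No — constraints 3, 6, 7 are not satisfied.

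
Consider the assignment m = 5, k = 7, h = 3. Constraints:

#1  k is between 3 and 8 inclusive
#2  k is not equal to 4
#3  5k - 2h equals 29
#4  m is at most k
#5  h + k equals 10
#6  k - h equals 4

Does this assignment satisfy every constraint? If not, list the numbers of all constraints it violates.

#1 k = 7 lies in [3, 8] — OK.
#2 k = 7, and 7 ≠ 4 — OK.
#3 5k - 2h = 5(7) - 2(3) = 29 — OK.
#4 m = 5, k = 7; 5 ≤ 7 — OK.
#5 h + k = 3 + 7 = 10 — OK.
#6 k - h = 7 - 3 = 4 — OK.

None — every constraint holds.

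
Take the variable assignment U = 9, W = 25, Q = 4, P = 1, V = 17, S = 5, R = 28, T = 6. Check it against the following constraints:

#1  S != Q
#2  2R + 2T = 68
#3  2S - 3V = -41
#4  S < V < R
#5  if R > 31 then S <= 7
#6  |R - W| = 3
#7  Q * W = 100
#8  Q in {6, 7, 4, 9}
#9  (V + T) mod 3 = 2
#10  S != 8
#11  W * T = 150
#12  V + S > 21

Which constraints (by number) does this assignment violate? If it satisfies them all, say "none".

#1 S = 5, Q = 4; distinct — holds.
#2 2R + 2T = 2(28) + 2(6) = 68 — holds.
#3 2S - 3V = 2(5) - 3(17) = -41 — holds.
#4 values 5 < 17 < 28 — holds.
#5 R = 28, not > 31; antecedent false, conditional vacuously true — holds.
#6 |28 - 25| = 3 — holds.
#7 Q * W = 4 * 25 = 100 — holds.
#8 Q = 4 is in {6, 7, 4, 9} — holds.
#9 V + T = 23; 23 mod 3 = 2 — holds.
#10 S = 5, and 5 ≠ 8 — holds.
#11 W * T = 25 * 6 = 150 — holds.
#12 V + S = 17 + 5 = 22; 22 > 21 — holds.

No violations.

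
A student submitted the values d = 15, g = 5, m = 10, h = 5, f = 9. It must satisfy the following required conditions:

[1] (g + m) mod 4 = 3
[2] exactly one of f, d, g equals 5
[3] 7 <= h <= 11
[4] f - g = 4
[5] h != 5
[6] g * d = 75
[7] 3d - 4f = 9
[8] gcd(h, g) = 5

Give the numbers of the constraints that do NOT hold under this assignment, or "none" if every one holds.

[1] g + m = 15; 15 mod 4 = 3 — satisfied.
[2] f=9, d=15, g=5; 1 of them equals 5 — satisfied.
[3] h = 5 is outside [7, 11] — violated.
[4] f - g = 9 - 5 = 4 — satisfied.
[5] h = 5, but 5 is required to differ — violated.
[6] g * d = 5 * 15 = 75 — satisfied.
[7] 3d - 4f = 3(15) - 4(9) = 9 — satisfied.
[8] gcd(5, 5) = 5 — satisfied.

No — constraints 3 and 5 are not satisfied.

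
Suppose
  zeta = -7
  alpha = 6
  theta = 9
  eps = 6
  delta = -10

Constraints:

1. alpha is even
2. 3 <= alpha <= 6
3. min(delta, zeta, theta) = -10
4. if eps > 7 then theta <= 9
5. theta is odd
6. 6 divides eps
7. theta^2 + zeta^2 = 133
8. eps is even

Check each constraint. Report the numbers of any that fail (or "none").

Constraint 7 is violated.

1. alpha = 6 is even  ✔
2. alpha = 6 lies in [3, 6]  ✔
3. min(-10, -7, 9) = -10  ✔
4. eps = 6, not > 7; antecedent false, conditional vacuously true  ✔
5. theta = 9 is odd  ✔
6. 6 / 6 = 1, so 6 divides 6  ✔
7. theta^2 + zeta^2 = 9^2 + (-7)^2 = 81 + 49 = 130, not 133  ✘
8. eps = 6 is even  ✔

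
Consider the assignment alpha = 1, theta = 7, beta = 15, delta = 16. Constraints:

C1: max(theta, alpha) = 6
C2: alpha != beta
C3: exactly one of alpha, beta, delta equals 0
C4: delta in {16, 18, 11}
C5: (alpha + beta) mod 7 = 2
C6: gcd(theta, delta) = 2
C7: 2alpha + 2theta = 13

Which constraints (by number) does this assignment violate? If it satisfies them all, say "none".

C1: max(7, 1) = 7, not 6 — violated.
C2: alpha = 1, beta = 15; distinct — OK.
C3: alpha=1, beta=15, delta=16; 0 of them equal 0, not exactly one — violated.
C4: delta = 16 is in {16, 18, 11} — OK.
C5: alpha + beta = 16; 16 mod 7 = 2 — OK.
C6: gcd(7, 16) = 1, not 2 — violated.
C7: 2alpha + 2theta = 2(1) + 2(7) = 16, not 13 — violated.

The assignment fails constraints 1, 3, 6, and 7.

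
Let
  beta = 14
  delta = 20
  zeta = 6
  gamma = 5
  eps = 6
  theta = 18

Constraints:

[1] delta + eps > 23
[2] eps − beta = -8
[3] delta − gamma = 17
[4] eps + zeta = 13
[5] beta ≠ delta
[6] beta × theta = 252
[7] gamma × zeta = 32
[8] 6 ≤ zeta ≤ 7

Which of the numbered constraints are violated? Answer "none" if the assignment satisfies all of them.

Constraints 3, 4, and 7 do not hold.

[1] delta + eps = 20 + 6 = 26; 26 > 23  yes
[2] eps − beta = 6 − 14 = -8  yes
[3] delta − gamma = 20 − 5 = 15, not 17  no
[4] eps + zeta = 6 + 6 = 12, not 13  no
[5] beta = 14, delta = 20; distinct  yes
[6] beta × theta = 14 × 18 = 252  yes
[7] gamma × zeta = 5 × 6 = 30, not 32  no
[8] zeta = 6 lies in [6, 7]  yes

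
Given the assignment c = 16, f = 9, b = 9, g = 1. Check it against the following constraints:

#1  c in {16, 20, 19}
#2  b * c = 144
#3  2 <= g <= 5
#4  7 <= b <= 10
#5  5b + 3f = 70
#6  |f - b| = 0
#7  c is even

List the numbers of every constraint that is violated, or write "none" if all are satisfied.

Constraints 3, 5 are violated.

#1 c = 16 is in {16, 20, 19}  holds
#2 b * c = 9 * 16 = 144  holds
#3 g = 1 is outside [2, 5]  fails
#4 b = 9 lies in [7, 10]  holds
#5 5b + 3f = 5(9) + 3(9) = 72, not 70  fails
#6 |9 - 9| = 0  holds
#7 c = 16 is even  holds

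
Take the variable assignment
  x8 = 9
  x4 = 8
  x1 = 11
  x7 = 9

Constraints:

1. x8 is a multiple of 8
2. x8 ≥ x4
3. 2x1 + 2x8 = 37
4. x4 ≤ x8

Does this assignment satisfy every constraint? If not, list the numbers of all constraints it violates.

Violated: 1, 3.

1. 9 = 8×1 + 1, so 8 does not divide 9 — violated.
2. x8 = 9, x4 = 8; 9 ≥ 8 — satisfied.
3. 2x1 + 2x8 = 2(11) + 2(9) = 40, not 37 — violated.
4. x4 = 8, x8 = 9; 8 ≤ 9 — satisfied.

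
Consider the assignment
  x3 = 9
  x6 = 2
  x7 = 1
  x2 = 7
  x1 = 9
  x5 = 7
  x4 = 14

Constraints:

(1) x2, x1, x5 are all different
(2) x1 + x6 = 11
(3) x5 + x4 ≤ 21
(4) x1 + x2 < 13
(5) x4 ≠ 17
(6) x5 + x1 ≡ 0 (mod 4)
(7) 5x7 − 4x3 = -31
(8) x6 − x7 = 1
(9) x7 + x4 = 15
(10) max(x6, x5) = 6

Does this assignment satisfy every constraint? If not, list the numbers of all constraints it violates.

(1) x2 = x5 = 7, not all different — violated.
(2) x1 + x6 = 9 + 2 = 11 — OK.
(3) x5 + x4 = 7 + 14 = 21; 21 ≤ 21 — OK.
(4) x1 + x2 = 9 + 7 = 16; 16 ≥ 13, bound 13 not met — violated.
(5) x4 = 14, and 14 ≠ 17 — OK.
(6) x5 + x1 = 16; 16 mod 4 = 0 — OK.
(7) 5x7 − 4x3 = 5(1) − 4(9) = -31 — OK.
(8) x6 − x7 = 2 − 1 = 1 — OK.
(9) x7 + x4 = 1 + 14 = 15 — OK.
(10) max(2, 7) = 7, not 6 — violated.

Violated: 1, 4, and 10.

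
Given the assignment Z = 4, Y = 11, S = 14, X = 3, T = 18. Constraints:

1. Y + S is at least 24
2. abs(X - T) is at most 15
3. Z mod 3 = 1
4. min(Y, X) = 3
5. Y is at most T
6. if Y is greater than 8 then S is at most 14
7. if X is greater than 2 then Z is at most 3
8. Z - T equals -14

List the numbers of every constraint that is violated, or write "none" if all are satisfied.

Constraint 7 is violated.

1. Y + S = 11 + 14 = 25; 25 ≥ 24 — holds.
2. abs(3 - 18) = 15; 15 ≤ 15 — holds.
3. 4 mod 3 = 1 — holds.
4. min(11, 3) = 3 — holds.
5. Y = 11, T = 18; 11 ≤ 18 — holds.
6. Y = 11 > 8, so we need S ≤ 14; S = 14 ≤ 14 — holds.
7. X = 3 > 2, so we need Z ≤ 3; but Z = 4 > 3 — fails.
8. Z - T = 4 - 18 = -14 — holds.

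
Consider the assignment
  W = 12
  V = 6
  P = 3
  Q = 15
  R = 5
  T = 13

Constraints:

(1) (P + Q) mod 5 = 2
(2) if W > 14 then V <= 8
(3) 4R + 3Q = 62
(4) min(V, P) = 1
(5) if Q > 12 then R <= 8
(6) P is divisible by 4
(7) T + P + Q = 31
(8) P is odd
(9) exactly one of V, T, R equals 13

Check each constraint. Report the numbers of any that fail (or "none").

No — constraints 1, 3, 4, and 6 are not satisfied.

(1) P + Q = 18; 18 mod 5 = 3, not 2  fails
(2) W = 12, not > 14; antecedent false, conditional vacuously true  holds
(3) 4R + 3Q = 4(5) + 3(15) = 65, not 62  fails
(4) min(6, 3) = 3, not 1  fails
(5) Q = 15 > 12, so we need R ≤ 8; R = 5 ≤ 8  holds
(6) 3 = 4*0 + 3, so 4 does not divide 3  fails
(7) T + P + Q = 13 + 3 + 15 = 31  holds
(8) P = 3 is odd  holds
(9) V=6, T=13, R=5; 1 of them equals 13  holds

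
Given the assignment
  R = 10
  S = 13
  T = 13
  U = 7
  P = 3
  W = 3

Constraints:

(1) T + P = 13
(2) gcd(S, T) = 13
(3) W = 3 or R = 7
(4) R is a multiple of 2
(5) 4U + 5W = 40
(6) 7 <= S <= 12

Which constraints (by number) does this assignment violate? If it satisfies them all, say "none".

No — constraints 1, 5, and 6 are not satisfied.

(1) T + P = 13 + 3 = 16, not 13  FAIL
(2) gcd(13, 13) = 13  OK
(3) W = 3 = 3 (first disjunct)  OK
(4) 10 / 2 = 5, so 2 divides 10  OK
(5) 4U + 5W = 4(7) + 5(3) = 43, not 40  FAIL
(6) S = 13 is outside [7, 12]  FAIL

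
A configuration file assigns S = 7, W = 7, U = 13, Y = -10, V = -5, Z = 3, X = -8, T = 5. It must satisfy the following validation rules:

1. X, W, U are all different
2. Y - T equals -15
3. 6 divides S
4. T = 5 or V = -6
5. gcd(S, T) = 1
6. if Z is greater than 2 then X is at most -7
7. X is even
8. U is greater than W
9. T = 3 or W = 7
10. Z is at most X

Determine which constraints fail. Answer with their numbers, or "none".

No — constraints 3 and 10 are not satisfied.

1. values -8, 7, 13 are pairwise distinct  ✔
2. Y - T = -10 - 5 = -15  ✔
3. 7 = 6*1 + 1, so 6 does not divide 7  ✘
4. T = 5 = 5 (first disjunct)  ✔
5. gcd(7, 5) = 1  ✔
6. Z = 3 > 2, so we need X ≤ -7; X = -8 ≤ -7  ✔
7. X = -8 is even  ✔
8. U = 13, W = 7; 13 > 7  ✔
9. T = 5 ≠ 3, but W = 7 = 7 (second disjunct)  ✔
10. Z = 3, X = -8; 3 > -8 (want ≤)  ✘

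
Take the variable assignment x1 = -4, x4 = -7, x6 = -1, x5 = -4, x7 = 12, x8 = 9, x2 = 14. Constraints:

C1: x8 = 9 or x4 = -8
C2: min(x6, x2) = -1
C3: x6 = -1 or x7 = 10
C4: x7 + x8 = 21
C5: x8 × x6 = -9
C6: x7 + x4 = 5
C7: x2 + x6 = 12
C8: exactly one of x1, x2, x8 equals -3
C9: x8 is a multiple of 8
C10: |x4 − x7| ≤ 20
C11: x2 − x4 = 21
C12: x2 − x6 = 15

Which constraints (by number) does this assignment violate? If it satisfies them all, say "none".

C1: x8 = 9 = 9 (first disjunct)  holds
C2: min(-1, 14) = -1  holds
C3: x6 = -1 = -1 (first disjunct)  holds
C4: x7 + x8 = 12 + 9 = 21  holds
C5: x8 × x6 = 9 × (-1) = -9  holds
C6: x7 + x4 = 12 + (-7) = 5  holds
C7: x2 + x6 = 14 + (-1) = 13, not 12  fails
C8: x1=-4, x2=14, x8=9; 0 of them equal -3, not exactly one  fails
C9: 9 = 8×1 + 1, so 8 does not divide 9  fails
C10: |-7 − 12| = 19; 19 ≤ 20  holds
C11: x2 − x4 = 14 − (-7) = 21  holds
C12: x2 − x6 = 14 − (-1) = 15  holds

Violated: 7, 8, and 9.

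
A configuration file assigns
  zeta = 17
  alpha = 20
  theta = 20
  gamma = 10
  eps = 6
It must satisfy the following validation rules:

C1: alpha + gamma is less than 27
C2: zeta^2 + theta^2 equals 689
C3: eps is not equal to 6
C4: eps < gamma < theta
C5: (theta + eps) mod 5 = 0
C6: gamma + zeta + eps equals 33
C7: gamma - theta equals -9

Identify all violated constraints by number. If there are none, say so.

No — constraints 1, 3, 5, and 7 are not satisfied.

C1: alpha + gamma = 20 + 10 = 30; 30 ≥ 27, bound 27 not met — fails.
C2: zeta^2 + theta^2 = 17^2 + 20^2 = 289 + 400 = 689 — holds.
C3: eps = 6, but 6 is required to differ — fails.
C4: values 6 < 10 < 20 — holds.
C5: theta + eps = 26; 26 mod 5 = 1, not 0 — fails.
C6: gamma + zeta + eps = 10 + 17 + 6 = 33 — holds.
C7: gamma - theta = 10 - 20 = -10, not -9 — fails.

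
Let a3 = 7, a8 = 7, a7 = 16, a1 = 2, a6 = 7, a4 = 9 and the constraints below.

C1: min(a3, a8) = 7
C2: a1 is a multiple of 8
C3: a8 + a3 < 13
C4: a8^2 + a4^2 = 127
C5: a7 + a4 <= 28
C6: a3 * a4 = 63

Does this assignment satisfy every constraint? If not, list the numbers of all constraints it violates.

Constraints 2, 3, and 4 do not hold.

C1: min(7, 7) = 7 — OK.
C2: 2 = 8*0 + 2, so 8 does not divide 2 — violated.
C3: a8 + a3 = 7 + 7 = 14; 14 ≥ 13, bound 13 not met — violated.
C4: a8^2 + a4^2 = 7^2 + 9^2 = 49 + 81 = 130, not 127 — violated.
C5: a7 + a4 = 16 + 9 = 25; 25 ≤ 28 — OK.
C6: a3 * a4 = 7 * 9 = 63 — OK.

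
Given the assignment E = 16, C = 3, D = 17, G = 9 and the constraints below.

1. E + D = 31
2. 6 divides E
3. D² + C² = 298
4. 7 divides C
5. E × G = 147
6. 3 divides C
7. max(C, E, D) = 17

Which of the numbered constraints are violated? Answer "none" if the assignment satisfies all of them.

1. E + D = 16 + 17 = 33, not 31 — fails.
2. 16 = 6×2 + 4, so 6 does not divide 16 — fails.
3. D² + C² = 17² + 3² = 289 + 9 = 298 — holds.
4. 3 = 7×0 + 3, so 7 does not divide 3 — fails.
5. E × G = 16 × 9 = 144, not 147 — fails.
6. 3 / 3 = 1, so 3 divides 3 — holds.
7. max(3, 16, 17) = 17 — holds.

Constraints 1, 2, 4, 5 do not hold.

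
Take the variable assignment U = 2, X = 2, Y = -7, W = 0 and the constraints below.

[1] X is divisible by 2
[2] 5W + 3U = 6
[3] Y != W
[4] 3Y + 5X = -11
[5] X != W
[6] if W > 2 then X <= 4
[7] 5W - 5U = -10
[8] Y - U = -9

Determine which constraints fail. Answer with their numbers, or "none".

No violations.

[1] 2 / 2 = 1, so 2 divides 2  true
[2] 5W + 3U = 5(0) + 3(2) = 6  true
[3] Y = -7, W = 0; distinct  true
[4] 3Y + 5X = 3(-7) + 5(2) = -11  true
[5] X = 2, W = 0; distinct  true
[6] W = 0, not > 2; antecedent false, conditional vacuously true  true
[7] 5W - 5U = 5(0) - 5(2) = -10  true
[8] Y - U = -7 - 2 = -9  true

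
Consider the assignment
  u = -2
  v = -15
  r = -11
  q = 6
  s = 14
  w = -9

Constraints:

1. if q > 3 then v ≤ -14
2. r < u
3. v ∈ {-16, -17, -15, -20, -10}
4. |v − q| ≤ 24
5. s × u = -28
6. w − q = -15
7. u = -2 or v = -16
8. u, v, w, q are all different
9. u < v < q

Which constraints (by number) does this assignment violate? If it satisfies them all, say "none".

1. q = 6 > 3, so we need v ≤ -14; v = -15 ≤ -14 — holds.
2. r = -11, u = -2; -11 < -2 — holds.
3. v = -15 is in {-16, -17, -15, -20, -10} — holds.
4. |-15 − 6| = 21; 21 ≤ 24 — holds.
5. s × u = 14 × (-2) = -28 — holds.
6. w − q = -9 − 6 = -15 — holds.
7. u = -2 = -2 (first disjunct) — holds.
8. values -2, -15, -9, 6 are pairwise distinct — holds.
9. values -2, -15, 6; u = -2 is not < v = -15 — fails.

Constraint 9 does not hold.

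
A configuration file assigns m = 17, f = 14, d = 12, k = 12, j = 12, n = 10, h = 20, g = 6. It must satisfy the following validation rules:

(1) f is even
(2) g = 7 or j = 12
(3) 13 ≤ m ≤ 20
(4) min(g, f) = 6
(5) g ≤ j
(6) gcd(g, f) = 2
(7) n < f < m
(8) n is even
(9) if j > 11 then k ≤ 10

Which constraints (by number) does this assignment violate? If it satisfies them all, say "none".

(1) f = 14 is even  ✓
(2) g = 6 ≠ 7, but j = 12 = 12 (second disjunct)  ✓
(3) m = 17 lies in [13, 20]  ✓
(4) min(6, 14) = 6  ✓
(5) g = 6, j = 12; 6 ≤ 12  ✓
(6) gcd(6, 14) = 2  ✓
(7) values 10 < 14 < 17  ✓
(8) n = 10 is even  ✓
(9) j = 12 > 11, so we need k ≤ 10; but k = 12 > 10  ✗

The assignment fails constraint 9.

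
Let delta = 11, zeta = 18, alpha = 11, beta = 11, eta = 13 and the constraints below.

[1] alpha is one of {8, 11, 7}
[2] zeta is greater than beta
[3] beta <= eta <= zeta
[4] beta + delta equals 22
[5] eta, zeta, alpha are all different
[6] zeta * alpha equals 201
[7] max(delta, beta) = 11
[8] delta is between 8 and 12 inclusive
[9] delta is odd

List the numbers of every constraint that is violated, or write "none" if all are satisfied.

The assignment fails constraint 6.

[1] alpha = 11 is in {8, 11, 7}  true
[2] zeta = 18, beta = 11; 18 > 11  true
[3] values 11 <= 13 <= 18  true
[4] beta + delta = 11 + 11 = 22  true
[5] values 13, 18, 11 are pairwise distinct  true
[6] zeta * alpha = 18 * 11 = 198, not 201  false
[7] max(11, 11) = 11  true
[8] delta = 11 lies in [8, 12]  true
[9] delta = 11 is odd  true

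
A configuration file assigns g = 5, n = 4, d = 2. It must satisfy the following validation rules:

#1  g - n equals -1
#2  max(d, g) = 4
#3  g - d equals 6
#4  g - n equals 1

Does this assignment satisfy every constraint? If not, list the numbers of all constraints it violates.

Violated: 1, 2, and 3.

#1 g - n = 5 - 4 = 1, not -1  ✗
#2 max(2, 5) = 5, not 4  ✗
#3 g - d = 5 - 2 = 3, not 6  ✗
#4 g - n = 5 - 4 = 1  ✓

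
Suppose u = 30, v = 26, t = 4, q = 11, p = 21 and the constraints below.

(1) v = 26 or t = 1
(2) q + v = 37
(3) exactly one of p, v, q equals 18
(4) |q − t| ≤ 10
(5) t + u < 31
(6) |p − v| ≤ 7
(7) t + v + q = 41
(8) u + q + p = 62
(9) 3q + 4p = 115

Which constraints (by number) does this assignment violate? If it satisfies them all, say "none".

(1) v = 26 = 26 (first disjunct) — holds.
(2) q + v = 11 + 26 = 37 — holds.
(3) p=21, v=26, q=11; 0 of them equal 18, not exactly one — does not hold.
(4) |11 − 4| = 7; 7 ≤ 10 — holds.
(5) t + u = 4 + 30 = 34; 34 ≥ 31, bound 31 not met — does not hold.
(6) |21 − 26| = 5; 5 ≤ 7 — holds.
(7) t + v + q = 4 + 26 + 11 = 41 — holds.
(8) u + q + p = 30 + 11 + 21 = 62 — holds.
(9) 3q + 4p = 3(11) + 4(21) = 117, not 115 — does not hold.

Violated: 3, 5, and 9.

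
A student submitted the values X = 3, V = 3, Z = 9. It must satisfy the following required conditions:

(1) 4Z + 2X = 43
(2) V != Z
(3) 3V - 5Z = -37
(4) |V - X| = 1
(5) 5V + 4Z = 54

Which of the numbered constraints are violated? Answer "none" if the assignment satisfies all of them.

Constraints 1, 3, 4, 5 are violated.

(1) 4Z + 2X = 4(9) + 2(3) = 42, not 43 — violated.
(2) V = 3, Z = 9; distinct — satisfied.
(3) 3V - 5Z = 3(3) - 5(9) = -36, not -37 — violated.
(4) |3 - 3| = 0, not 1 — violated.
(5) 5V + 4Z = 5(3) + 4(9) = 51, not 54 — violated.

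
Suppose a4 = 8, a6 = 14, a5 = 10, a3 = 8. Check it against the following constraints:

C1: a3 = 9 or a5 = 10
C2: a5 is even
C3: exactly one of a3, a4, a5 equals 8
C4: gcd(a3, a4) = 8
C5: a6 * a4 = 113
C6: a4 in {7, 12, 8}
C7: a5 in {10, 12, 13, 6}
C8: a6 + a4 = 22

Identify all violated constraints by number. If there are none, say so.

No — constraints 3 and 5 are not satisfied.

C1: a3 = 8 ≠ 9, but a5 = 10 = 10 (second disjunct) — holds.
C2: a5 = 10 is even — holds.
C3: a3=8, a4=8, a5=10; 2 of them equal 8, not exactly one — fails.
C4: gcd(8, 8) = 8 — holds.
C5: a6 * a4 = 14 * 8 = 112, not 113 — fails.
C6: a4 = 8 is in {7, 12, 8} — holds.
C7: a5 = 10 is in {10, 12, 13, 6} — holds.
C8: a6 + a4 = 14 + 8 = 22 — holds.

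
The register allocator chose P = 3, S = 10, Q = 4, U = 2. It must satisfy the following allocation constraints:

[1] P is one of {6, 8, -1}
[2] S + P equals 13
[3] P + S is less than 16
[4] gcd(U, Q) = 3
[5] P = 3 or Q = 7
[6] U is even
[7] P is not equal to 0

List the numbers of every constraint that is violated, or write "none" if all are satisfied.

[1] P = 3 is not in {6, 8, -1} — fails.
[2] S + P = 10 + 3 = 13 — holds.
[3] P + S = 3 + 10 = 13; 13 < 16 — holds.
[4] gcd(2, 4) = 2, not 3 — fails.
[5] P = 3 = 3 (first disjunct) — holds.
[6] U = 2 is even — holds.
[7] P = 3, and 3 ≠ 0 — holds.

No — constraints 1 and 4 are not satisfied.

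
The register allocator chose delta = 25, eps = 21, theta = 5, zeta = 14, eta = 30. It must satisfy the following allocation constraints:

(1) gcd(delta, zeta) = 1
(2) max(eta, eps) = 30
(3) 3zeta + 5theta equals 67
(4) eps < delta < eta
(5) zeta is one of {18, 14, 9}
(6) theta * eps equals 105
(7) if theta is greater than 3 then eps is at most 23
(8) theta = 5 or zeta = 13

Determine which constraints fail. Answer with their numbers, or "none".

(1) gcd(25, 14) = 1  OK
(2) max(30, 21) = 30  OK
(3) 3zeta + 5theta = 3(14) + 5(5) = 67  OK
(4) values 21 < 25 < 30  OK
(5) zeta = 14 is in {18, 14, 9}  OK
(6) theta * eps = 5 * 21 = 105  OK
(7) theta = 5 > 3, so we need eps ≤ 23; eps = 21 ≤ 23  OK
(8) theta = 5 = 5 (first disjunct)  OK

No violations.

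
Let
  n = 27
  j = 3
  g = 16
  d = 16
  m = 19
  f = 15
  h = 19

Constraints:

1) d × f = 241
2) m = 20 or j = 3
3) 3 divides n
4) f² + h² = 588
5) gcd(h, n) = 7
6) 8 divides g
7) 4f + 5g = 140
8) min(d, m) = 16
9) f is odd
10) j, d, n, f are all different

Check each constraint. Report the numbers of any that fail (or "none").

Constraints 1, 4, and 5 do not hold.

1) d × f = 16 × 15 = 240, not 241 — violated.
2) m = 19 ≠ 20, but j = 3 = 3 (second disjunct) — OK.
3) 27 / 3 = 9, so 3 divides 27 — OK.
4) f² + h² = 15² + 19² = 225 + 361 = 586, not 588 — violated.
5) gcd(19, 27) = 1, not 7 — violated.
6) 16 / 8 = 2, so 8 divides 16 — OK.
7) 4f + 5g = 4(15) + 5(16) = 140 — OK.
8) min(16, 19) = 16 — OK.
9) f = 15 is odd — OK.
10) values 3, 16, 27, 15 are pairwise distinct — OK.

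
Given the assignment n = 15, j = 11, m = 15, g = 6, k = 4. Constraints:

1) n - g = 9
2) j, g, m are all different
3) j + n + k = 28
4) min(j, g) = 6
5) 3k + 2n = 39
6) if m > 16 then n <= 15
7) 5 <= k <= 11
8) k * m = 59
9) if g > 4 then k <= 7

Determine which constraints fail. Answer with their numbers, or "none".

1) n - g = 15 - 6 = 9 — OK.
2) values 11, 6, 15 are pairwise distinct — OK.
3) j + n + k = 11 + 15 + 4 = 30, not 28 — violated.
4) min(11, 6) = 6 — OK.
5) 3k + 2n = 3(4) + 2(15) = 42, not 39 — violated.
6) m = 15, not > 16; antecedent false, conditional vacuously true — OK.
7) k = 4 is outside [5, 11] — violated.
8) k * m = 4 * 15 = 60, not 59 — violated.
9) g = 6 > 4, so we need k ≤ 7; k = 4 ≤ 7 — OK.

Violated: 3, 5, 7, 8.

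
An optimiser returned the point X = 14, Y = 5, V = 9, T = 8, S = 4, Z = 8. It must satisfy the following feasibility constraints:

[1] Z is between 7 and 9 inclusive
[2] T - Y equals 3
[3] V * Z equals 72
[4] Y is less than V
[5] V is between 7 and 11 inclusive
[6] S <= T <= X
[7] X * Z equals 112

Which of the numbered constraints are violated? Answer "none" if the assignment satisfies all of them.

Yes — all constraints hold.

[1] Z = 8 lies in [7, 9]  true
[2] T - Y = 8 - 5 = 3  true
[3] V * Z = 9 * 8 = 72  true
[4] Y = 5, V = 9; 5 < 9  true
[5] V = 9 lies in [7, 11]  true
[6] values 4 <= 8 <= 14  true
[7] X * Z = 14 * 8 = 112  true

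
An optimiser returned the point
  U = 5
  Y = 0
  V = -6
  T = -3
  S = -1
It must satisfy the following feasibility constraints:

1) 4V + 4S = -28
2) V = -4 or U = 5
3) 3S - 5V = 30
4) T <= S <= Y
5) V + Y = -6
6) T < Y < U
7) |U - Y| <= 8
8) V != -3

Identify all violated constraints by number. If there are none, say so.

1) 4V + 4S = 4(-6) + 4(-1) = -28  ✓
2) V = -6 ≠ -4, but U = 5 = 5 (second disjunct)  ✓
3) 3S - 5V = 3(-1) - 5(-6) = 27, not 30  ✗
4) values -3 <= -1 <= 0  ✓
5) V + Y = -6 + 0 = -6  ✓
6) values -3 < 0 < 5  ✓
7) |5 - 0| = 5; 5 ≤ 8  ✓
8) V = -6, and -6 ≠ -3  ✓

Violated: 3.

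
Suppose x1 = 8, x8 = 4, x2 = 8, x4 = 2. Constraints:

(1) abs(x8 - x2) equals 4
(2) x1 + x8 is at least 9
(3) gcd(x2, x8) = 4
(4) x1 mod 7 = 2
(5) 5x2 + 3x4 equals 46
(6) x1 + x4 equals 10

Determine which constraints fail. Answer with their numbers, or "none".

(1) abs(4 - 8) = 4  true
(2) x1 + x8 = 8 + 4 = 12; 12 ≥ 9  true
(3) gcd(8, 4) = 4  true
(4) 8 mod 7 = 1, not 2  false
(5) 5x2 + 3x4 = 5(8) + 3(2) = 46  true
(6) x1 + x4 = 8 + 2 = 10  true

Constraint 4 is violated.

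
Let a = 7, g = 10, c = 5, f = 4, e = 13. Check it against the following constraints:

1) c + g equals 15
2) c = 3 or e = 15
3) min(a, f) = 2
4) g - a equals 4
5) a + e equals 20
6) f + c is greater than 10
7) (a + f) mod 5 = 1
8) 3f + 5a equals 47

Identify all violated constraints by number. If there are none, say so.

Constraints 2, 3, 4, and 6 do not hold.

1) c + g = 5 + 10 = 15  ✓
2) c = 5 ≠ 3 and e = 13 ≠ 15; both disjuncts false  ✗
3) min(7, 4) = 4, not 2  ✗
4) g - a = 10 - 7 = 3, not 4  ✗
5) a + e = 7 + 13 = 20  ✓
6) f + c = 4 + 5 = 9; 9 ≤ 10, bound 10 not met  ✗
7) a + f = 11; 11 mod 5 = 1  ✓
8) 3f + 5a = 3(4) + 5(7) = 47  ✓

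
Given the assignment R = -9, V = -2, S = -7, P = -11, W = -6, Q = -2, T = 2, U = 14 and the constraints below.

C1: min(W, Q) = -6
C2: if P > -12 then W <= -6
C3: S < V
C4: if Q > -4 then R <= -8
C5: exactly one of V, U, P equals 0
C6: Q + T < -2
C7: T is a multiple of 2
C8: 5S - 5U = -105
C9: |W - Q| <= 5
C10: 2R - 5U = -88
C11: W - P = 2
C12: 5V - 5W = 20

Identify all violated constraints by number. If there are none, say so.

No — constraints 5, 6, and 11 are not satisfied.

C1: min(-6, -2) = -6 — holds.
C2: P = -11 > -12, so we need W ≤ -6; W = -6 ≤ -6 — holds.
C3: S = -7, V = -2; -7 < -2 — holds.
C4: Q = -2 > -4, so we need R ≤ -8; R = -9 ≤ -8 — holds.
C5: V=-2, U=14, P=-11; 0 of them equal 0, not exactly one — does not hold.
C6: Q + T = -2 + 2 = 0; 0 ≥ -2, bound -2 not met — does not hold.
C7: 2 / 2 = 1, so 2 divides 2 — holds.
C8: 5S - 5U = 5(-7) - 5(14) = -105 — holds.
C9: |-6 - (-2)| = 4; 4 ≤ 5 — holds.
C10: 2R - 5U = 2(-9) - 5(14) = -88 — holds.
C11: W - P = -6 - (-11) = 5, not 2 — does not hold.
C12: 5V - 5W = 5(-2) - 5(-6) = 20 — holds.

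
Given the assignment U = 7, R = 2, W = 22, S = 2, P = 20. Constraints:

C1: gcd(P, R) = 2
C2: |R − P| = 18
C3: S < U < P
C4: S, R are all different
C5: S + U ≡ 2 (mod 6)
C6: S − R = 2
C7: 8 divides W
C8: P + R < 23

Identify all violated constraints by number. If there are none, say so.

C1: gcd(20, 2) = 2 — holds.
C2: |2 − 20| = 18 — holds.
C3: values 2 < 7 < 20 — holds.
C4: S = R = 2, not all different — fails.
C5: S + U = 9; 9 mod 6 = 3, not 2 — fails.
C6: S − R = 2 − 2 = 0, not 2 — fails.
C7: 22 = 8×2 + 6, so 8 does not divide 22 — fails.
C8: P + R = 20 + 2 = 22; 22 < 23 — holds.

Constraints 4, 5, 6, and 7 do not hold.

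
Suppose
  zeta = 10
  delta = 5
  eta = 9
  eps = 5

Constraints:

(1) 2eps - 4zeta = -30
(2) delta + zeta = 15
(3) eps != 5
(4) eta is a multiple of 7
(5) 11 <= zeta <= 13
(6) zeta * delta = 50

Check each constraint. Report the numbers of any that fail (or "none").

No — constraints 3, 4, and 5 are not satisfied.

(1) 2eps - 4zeta = 2(5) - 4(10) = -30 — holds.
(2) delta + zeta = 5 + 10 = 15 — holds.
(3) eps = 5, but 5 is required to differ — does not hold.
(4) 9 = 7*1 + 2, so 7 does not divide 9 — does not hold.
(5) zeta = 10 is outside [11, 13] — does not hold.
(6) zeta * delta = 10 * 5 = 50 — holds.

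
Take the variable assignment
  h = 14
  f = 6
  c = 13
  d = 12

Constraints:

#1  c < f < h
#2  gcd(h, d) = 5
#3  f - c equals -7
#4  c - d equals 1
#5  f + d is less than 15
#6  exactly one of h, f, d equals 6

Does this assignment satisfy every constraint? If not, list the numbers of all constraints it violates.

Violated: 1, 2, and 5.

#1 values 13, 6, 14; c = 13 is not < f = 6  FAIL
#2 gcd(14, 12) = 2, not 5  FAIL
#3 f - c = 6 - 13 = -7  OK
#4 c - d = 13 - 12 = 1  OK
#5 f + d = 6 + 12 = 18; 18 ≥ 15, bound 15 not met  FAIL
#6 h=14, f=6, d=12; 1 of them equals 6  OK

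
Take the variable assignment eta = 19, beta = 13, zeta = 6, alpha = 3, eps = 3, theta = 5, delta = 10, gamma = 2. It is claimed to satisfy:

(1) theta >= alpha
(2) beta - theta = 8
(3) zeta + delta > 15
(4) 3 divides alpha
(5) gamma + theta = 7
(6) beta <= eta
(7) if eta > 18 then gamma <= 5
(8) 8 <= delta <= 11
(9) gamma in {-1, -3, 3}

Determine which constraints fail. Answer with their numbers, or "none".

(1) theta = 5, alpha = 3; 5 ≥ 3 — holds.
(2) beta - theta = 13 - 5 = 8 — holds.
(3) zeta + delta = 6 + 10 = 16; 16 > 15 — holds.
(4) 3 / 3 = 1, so 3 divides 3 — holds.
(5) gamma + theta = 2 + 5 = 7 — holds.
(6) beta = 13, eta = 19; 13 ≤ 19 — holds.
(7) eta = 19 > 18, so we need gamma ≤ 5; gamma = 2 ≤ 5 — holds.
(8) delta = 10 lies in [8, 11] — holds.
(9) gamma = 2 is not in {-1, -3, 3} — does not hold.

Constraint 9 is violated.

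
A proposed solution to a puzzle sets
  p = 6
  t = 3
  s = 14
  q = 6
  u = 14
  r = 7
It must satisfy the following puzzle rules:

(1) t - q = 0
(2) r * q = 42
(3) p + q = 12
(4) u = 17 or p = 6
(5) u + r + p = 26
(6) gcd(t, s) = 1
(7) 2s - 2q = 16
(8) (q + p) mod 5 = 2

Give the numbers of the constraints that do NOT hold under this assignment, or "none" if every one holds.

Violated: 1 and 5.

(1) t - q = 3 - 6 = -3, not 0 — does not hold.
(2) r * q = 7 * 6 = 42 — holds.
(3) p + q = 6 + 6 = 12 — holds.
(4) u = 14 ≠ 17, but p = 6 = 6 (second disjunct) — holds.
(5) u + r + p = 14 + 7 + 6 = 27, not 26 — does not hold.
(6) gcd(3, 14) = 1 — holds.
(7) 2s - 2q = 2(14) - 2(6) = 16 — holds.
(8) q + p = 12; 12 mod 5 = 2 — holds.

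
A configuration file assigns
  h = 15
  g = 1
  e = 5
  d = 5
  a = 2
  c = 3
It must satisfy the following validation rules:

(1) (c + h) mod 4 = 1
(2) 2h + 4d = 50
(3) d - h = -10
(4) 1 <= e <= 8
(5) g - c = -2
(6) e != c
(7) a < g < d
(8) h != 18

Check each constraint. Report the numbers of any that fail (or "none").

(1) c + h = 18; 18 mod 4 = 2, not 1 — violated.
(2) 2h + 4d = 2(15) + 4(5) = 50 — satisfied.
(3) d - h = 5 - 15 = -10 — satisfied.
(4) e = 5 lies in [1, 8] — satisfied.
(5) g - c = 1 - 3 = -2 — satisfied.
(6) e = 5, c = 3; distinct — satisfied.
(7) values 2, 1, 5; a = 2 is not < g = 1 — violated.
(8) h = 15, and 15 ≠ 18 — satisfied.

Constraints 1 and 7 are violated.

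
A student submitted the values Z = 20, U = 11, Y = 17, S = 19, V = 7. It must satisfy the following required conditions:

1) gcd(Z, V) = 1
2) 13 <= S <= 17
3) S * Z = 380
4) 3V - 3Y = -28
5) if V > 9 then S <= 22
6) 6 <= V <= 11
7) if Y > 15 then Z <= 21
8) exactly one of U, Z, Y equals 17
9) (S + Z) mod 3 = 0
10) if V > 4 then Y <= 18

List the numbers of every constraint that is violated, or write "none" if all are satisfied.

1) gcd(20, 7) = 1 — holds.
2) S = 19 is outside [13, 17] — does not hold.
3) S * Z = 19 * 20 = 380 — holds.
4) 3V - 3Y = 3(7) - 3(17) = -30, not -28 — does not hold.
5) V = 7, not > 9; antecedent false, conditional vacuously true — holds.
6) V = 7 lies in [6, 11] — holds.
7) Y = 17 > 15, so we need Z ≤ 21; Z = 20 ≤ 21 — holds.
8) U=11, Z=20, Y=17; 1 of them equals 17 — holds.
9) S + Z = 39; 39 mod 3 = 0 — holds.
10) V = 7 > 4, so we need Y ≤ 18; Y = 17 ≤ 18 — holds.

No — constraints 2, 4 are not satisfied.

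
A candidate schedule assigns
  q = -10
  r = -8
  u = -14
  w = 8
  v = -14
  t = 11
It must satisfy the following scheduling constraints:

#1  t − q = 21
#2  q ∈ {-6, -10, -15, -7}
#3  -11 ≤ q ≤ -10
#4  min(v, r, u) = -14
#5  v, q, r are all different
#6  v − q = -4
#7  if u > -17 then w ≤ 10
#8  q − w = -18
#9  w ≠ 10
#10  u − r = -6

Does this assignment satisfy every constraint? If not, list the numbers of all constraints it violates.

None — every constraint holds.

#1 t − q = 11 − (-10) = 21  yes
#2 q = -10 is in {-6, -10, -15, -7}  yes
#3 q = -10 lies in [-11, -10]  yes
#4 min(-14, -8, -14) = -14  yes
#5 values -14, -10, -8 are pairwise distinct  yes
#6 v − q = -14 − (-10) = -4  yes
#7 u = -14 > -17, so we need w ≤ 10; w = 8 ≤ 10  yes
#8 q − w = -10 − 8 = -18  yes
#9 w = 8, and 8 ≠ 10  yes
#10 u − r = -14 − (-8) = -6  yes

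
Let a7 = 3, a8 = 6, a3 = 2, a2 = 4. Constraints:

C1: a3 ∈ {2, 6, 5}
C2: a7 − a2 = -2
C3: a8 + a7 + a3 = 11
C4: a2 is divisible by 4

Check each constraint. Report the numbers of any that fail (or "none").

C1: a3 = 2 is in {2, 6, 5}  OK
C2: a7 − a2 = 3 − 4 = -1, not -2  FAIL
C3: a8 + a7 + a3 = 6 + 3 + 2 = 11  OK
C4: 4 / 4 = 1, so 4 divides 4  OK

No — constraint 2 is not satisfied.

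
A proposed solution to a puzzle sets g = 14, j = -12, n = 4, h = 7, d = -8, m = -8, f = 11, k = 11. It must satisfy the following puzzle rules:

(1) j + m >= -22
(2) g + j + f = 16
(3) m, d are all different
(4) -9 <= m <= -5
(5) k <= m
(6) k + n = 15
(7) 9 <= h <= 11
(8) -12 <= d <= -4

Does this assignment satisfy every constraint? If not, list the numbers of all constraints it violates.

(1) j + m = -12 + (-8) = -20; -20 ≥ -22  holds
(2) g + j + f = 14 + (-12) + 11 = 13, not 16  fails
(3) m = d = -8, not all different  fails
(4) m = -8 lies in [-9, -5]  holds
(5) k = 11, m = -8; 11 > -8 (want ≤)  fails
(6) k + n = 11 + 4 = 15  holds
(7) h = 7 is outside [9, 11]  fails
(8) d = -8 lies in [-12, -4]  holds

Constraints 2, 3, 5, 7 are violated.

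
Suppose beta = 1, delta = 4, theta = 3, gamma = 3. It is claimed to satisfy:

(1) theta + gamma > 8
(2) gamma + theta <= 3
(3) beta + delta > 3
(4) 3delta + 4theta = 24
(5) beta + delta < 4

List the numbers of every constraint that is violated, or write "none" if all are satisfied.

(1) theta + gamma = 3 + 3 = 6; 6 ≤ 8, bound 8 not met  FAIL
(2) gamma + theta = 3 + 3 = 6; 6 > 3, bound 3 not met  FAIL
(3) beta + delta = 1 + 4 = 5; 5 > 3  OK
(4) 3delta + 4theta = 3(4) + 4(3) = 24  OK
(5) beta + delta = 1 + 4 = 5; 5 ≥ 4, bound 4 not met  FAIL

Constraints 1, 2, and 5 do not hold.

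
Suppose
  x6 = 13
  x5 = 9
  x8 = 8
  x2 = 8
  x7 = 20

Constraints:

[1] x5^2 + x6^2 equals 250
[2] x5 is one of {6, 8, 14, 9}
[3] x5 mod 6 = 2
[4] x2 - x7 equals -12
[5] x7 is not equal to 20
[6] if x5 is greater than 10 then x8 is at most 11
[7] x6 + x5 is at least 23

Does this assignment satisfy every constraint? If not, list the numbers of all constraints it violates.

Constraints 3, 5, and 7 do not hold.

[1] x5^2 + x6^2 = 9^2 + 13^2 = 81 + 169 = 250 — OK.
[2] x5 = 9 is in {6, 8, 14, 9} — OK.
[3] 9 mod 6 = 3, not 2 — violated.
[4] x2 - x7 = 8 - 20 = -12 — OK.
[5] x7 = 20, but 20 is required to differ — violated.
[6] x5 = 9, not > 10; antecedent false, conditional vacuously true — OK.
[7] x6 + x5 = 13 + 9 = 22; 22 < 23, bound 23 not met — violated.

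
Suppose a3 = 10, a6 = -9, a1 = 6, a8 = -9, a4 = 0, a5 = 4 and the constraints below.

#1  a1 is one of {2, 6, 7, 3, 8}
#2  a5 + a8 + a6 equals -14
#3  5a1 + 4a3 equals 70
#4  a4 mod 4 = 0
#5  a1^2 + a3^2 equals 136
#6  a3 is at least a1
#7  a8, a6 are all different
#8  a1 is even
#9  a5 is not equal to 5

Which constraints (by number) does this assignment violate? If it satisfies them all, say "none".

#1 a1 = 6 is in {2, 6, 7, 3, 8} — satisfied.
#2 a5 + a8 + a6 = 4 + (-9) + (-9) = -14 — satisfied.
#3 5a1 + 4a3 = 5(6) + 4(10) = 70 — satisfied.
#4 0 mod 4 = 0 — satisfied.
#5 a1^2 + a3^2 = 6^2 + 10^2 = 36 + 100 = 136 — satisfied.
#6 a3 = 10, a1 = 6; 10 ≥ 6 — satisfied.
#7 a8 = a6 = -9, not all different — violated.
#8 a1 = 6 is even — satisfied.
#9 a5 = 4, and 4 ≠ 5 — satisfied.

Violated: 7.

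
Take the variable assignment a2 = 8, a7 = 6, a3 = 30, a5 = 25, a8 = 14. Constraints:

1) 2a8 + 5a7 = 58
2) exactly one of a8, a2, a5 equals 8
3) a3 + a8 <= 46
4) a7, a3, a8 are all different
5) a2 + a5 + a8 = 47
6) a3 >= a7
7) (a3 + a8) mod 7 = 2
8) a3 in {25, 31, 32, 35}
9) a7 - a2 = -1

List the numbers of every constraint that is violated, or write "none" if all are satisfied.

1) 2a8 + 5a7 = 2(14) + 5(6) = 58 — holds.
2) a8=14, a2=8, a5=25; 1 of them equals 8 — holds.
3) a3 + a8 = 30 + 14 = 44; 44 ≤ 46 — holds.
4) values 6, 30, 14 are pairwise distinct — holds.
5) a2 + a5 + a8 = 8 + 25 + 14 = 47 — holds.
6) a3 = 30, a7 = 6; 30 ≥ 6 — holds.
7) a3 + a8 = 44; 44 mod 7 = 2 — holds.
8) a3 = 30 is not in {25, 31, 32, 35} — does not hold.
9) a7 - a2 = 6 - 8 = -2, not -1 — does not hold.

The assignment fails constraints 8 and 9.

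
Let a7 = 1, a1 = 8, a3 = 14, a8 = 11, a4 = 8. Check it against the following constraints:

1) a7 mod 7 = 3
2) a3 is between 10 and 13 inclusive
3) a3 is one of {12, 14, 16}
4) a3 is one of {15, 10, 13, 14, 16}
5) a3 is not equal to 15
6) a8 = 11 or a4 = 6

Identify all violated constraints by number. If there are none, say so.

The assignment fails constraints 1 and 2.

1) 1 mod 7 = 1, not 3 — violated.
2) a3 = 14 is outside [10, 13] — violated.
3) a3 = 14 is in {12, 14, 16} — satisfied.
4) a3 = 14 is in {15, 10, 13, 14, 16} — satisfied.
5) a3 = 14, and 14 ≠ 15 — satisfied.
6) a8 = 11 = 11 (first disjunct) — satisfied.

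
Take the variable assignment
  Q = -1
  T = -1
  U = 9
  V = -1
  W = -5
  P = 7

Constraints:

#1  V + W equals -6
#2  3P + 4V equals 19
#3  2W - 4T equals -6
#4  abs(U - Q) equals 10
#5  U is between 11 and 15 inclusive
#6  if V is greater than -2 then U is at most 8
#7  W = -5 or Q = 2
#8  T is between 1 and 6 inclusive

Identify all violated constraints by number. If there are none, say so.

#1 V + W = -1 + (-5) = -6  yes
#2 3P + 4V = 3(7) + 4(-1) = 17, not 19  no
#3 2W - 4T = 2(-5) - 4(-1) = -6  yes
#4 abs(9 - (-1)) = 10  yes
#5 U = 9 is outside [11, 15]  no
#6 V = -1 > -2, so we need U ≤ 8; but U = 9 > 8  no
#7 W = -5 = -5 (first disjunct)  yes
#8 T = -1 is outside [1, 6]  no

Constraints 2, 5, 6, 8 are violated.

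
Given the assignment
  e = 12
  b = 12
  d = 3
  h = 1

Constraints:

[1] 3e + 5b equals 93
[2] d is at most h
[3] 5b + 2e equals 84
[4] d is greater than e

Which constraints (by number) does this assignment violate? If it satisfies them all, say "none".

[1] 3e + 5b = 3(12) + 5(12) = 96, not 93  fails
[2] d = 3, h = 1; 3 > 1 (want ≤)  fails
[3] 5b + 2e = 5(12) + 2(12) = 84  holds
[4] d = 3, e = 12; 3 ≤ 12 (want >)  fails

No — constraints 1, 2, and 4 are not satisfied.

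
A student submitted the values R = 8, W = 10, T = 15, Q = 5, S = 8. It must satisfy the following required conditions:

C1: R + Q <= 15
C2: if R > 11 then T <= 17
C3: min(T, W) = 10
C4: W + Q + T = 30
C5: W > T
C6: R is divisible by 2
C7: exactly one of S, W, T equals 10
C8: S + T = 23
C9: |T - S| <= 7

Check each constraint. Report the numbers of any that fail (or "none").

Violated: 5.

C1: R + Q = 8 + 5 = 13; 13 ≤ 15 — OK.
C2: R = 8, not > 11; antecedent false, conditional vacuously true — OK.
C3: min(15, 10) = 10 — OK.
C4: W + Q + T = 10 + 5 + 15 = 30 — OK.
C5: W = 10, T = 15; 10 ≤ 15 (want >) — violated.
C6: 8 / 2 = 4, so 2 divides 8 — OK.
C7: S=8, W=10, T=15; 1 of them equals 10 — OK.
C8: S + T = 8 + 15 = 23 — OK.
C9: |15 - 8| = 7; 7 ≤ 7 — OK.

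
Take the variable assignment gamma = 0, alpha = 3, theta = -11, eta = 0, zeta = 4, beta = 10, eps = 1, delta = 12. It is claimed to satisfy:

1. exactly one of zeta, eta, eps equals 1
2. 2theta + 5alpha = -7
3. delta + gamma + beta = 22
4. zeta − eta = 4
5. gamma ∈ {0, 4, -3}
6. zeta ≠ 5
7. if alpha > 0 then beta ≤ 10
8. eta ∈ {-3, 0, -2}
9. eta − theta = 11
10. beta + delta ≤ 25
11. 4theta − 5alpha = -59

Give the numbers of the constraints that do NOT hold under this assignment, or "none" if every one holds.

Yes — all constraints hold.

1. zeta=4, eta=0, eps=1; 1 of them equals 1 — satisfied.
2. 2theta + 5alpha = 2(-11) + 5(3) = -7 — satisfied.
3. delta + gamma + beta = 12 + 0 + 10 = 22 — satisfied.
4. zeta − eta = 4 − 0 = 4 — satisfied.
5. gamma = 0 is in {0, 4, -3} — satisfied.
6. zeta = 4, and 4 ≠ 5 — satisfied.
7. alpha = 3 > 0, so we need beta ≤ 10; beta = 10 ≤ 10 — satisfied.
8. eta = 0 is in {-3, 0, -2} — satisfied.
9. eta − theta = 0 − (-11) = 11 — satisfied.
10. beta + delta = 10 + 12 = 22; 22 ≤ 25 — satisfied.
11. 4theta − 5alpha = 4(-11) − 5(3) = -59 — satisfied.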